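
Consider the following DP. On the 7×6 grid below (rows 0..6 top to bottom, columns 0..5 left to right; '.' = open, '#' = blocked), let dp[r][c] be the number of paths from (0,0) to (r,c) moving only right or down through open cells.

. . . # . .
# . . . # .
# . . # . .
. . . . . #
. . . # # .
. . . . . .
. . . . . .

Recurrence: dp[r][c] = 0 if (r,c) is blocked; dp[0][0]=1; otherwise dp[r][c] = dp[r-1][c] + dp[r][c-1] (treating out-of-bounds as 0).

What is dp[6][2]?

r\c   0   1   2   3   4   5
  0   1   1   1   0   0   0
  1   0   1   2   2   0   0
  2   0   1   3   0   0   0
  3   0   1   4   4   4   0
  4   0   1   5   0   0   0
  5   0   1   6   6   6   6
  6   0   1   7  13  19  25

7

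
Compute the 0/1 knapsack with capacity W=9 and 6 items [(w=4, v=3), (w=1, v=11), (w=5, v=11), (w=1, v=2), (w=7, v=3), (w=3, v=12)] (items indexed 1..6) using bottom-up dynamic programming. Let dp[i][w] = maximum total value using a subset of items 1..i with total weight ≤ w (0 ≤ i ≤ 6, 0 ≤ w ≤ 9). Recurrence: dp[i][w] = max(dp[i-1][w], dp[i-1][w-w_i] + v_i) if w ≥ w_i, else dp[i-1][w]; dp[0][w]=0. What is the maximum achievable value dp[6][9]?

34

i\w   0   1   2   3   4   5   6   7   8   9
  0   0   0   0   0   0   0   0   0   0   0
  1   0   0   0   0   3   3   3   3   3   3
  2   0  11  11  11  11  14  14  14  14  14
  3   0  11  11  11  11  14  22  22  22  22
  4   0  11  13  13  13  14  22  24  24  24
  5   0  11  13  13  13  14  22  24  24  24
  6   0  11  13  13  23  25  25  25  26  34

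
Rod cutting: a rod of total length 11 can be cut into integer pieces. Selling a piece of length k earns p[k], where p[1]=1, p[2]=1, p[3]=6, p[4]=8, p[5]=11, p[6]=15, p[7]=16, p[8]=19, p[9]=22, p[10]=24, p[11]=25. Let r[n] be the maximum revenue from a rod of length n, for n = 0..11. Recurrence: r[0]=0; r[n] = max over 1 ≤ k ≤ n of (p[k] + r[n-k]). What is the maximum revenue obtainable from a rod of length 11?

26

   n    0    1    2    3    4    5    6    7    8    9   10   11
r[n]    0    1    2    6    8   11   15   16   19   22   24   26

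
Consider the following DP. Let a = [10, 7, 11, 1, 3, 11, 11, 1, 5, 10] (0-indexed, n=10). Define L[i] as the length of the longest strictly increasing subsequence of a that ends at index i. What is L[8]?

   i    0    1    2    3    4    5    6    7    8    9
a[i]   10    7   11    1    3   11   11    1    5   10
L[i]    1    1    2    1    2    3    3    1    3    4

3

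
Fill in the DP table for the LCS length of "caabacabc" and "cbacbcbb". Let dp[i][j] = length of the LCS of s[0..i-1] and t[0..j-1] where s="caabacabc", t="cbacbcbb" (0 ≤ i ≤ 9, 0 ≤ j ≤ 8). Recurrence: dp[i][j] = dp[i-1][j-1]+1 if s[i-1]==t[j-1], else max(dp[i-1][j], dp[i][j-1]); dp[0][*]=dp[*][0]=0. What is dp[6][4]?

   ''  c  b  a  c  b  c  b  b
''  0  0  0  0  0  0  0  0  0
 c  0  1  1  1  1  1  1  1  1
 a  0  1  1  2  2  2  2  2  2
 a  0  1  1  2  2  2  2  2  2
 b  0  1  2  2  2  3  3  3  3
 a  0  1  2  3  3  3  3  3  3
 c  0  1  2  3  4  4  4  4  4
 a  0  1  2  3  4  4  4  4  4
 b  0  1  2  3  4  5  5  5  5
 c  0  1  2  3  4  5  6  6  6

4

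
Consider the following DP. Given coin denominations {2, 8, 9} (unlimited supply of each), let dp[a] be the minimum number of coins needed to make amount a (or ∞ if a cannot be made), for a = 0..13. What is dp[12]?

 a  0  1  2  3  4  5  6  7  8  9 10 11 12 13
dp  0  -  1  -  2  -  3  -  1  1  2  2  3  3
(- denotes ∞ / unreachable)

3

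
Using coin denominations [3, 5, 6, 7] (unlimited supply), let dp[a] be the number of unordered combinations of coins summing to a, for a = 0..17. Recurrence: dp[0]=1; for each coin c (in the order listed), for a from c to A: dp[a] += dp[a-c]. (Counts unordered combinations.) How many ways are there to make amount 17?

5

after  coin     0     1     2     3     4     5     6     7     8     9    10    11    12    13    14    15    16    17
          3     1     0     0     1     0     0     1     0     0     1     0     0     1     0     0     1     0     0
          5     1     0     0     1     0     1     1     0     1     1     1     1     1     1     1     2     1     1
          6     1     0     0     1     0     1     2     0     1     2     1     2     3     1     2     4     2     3
          7     1     0     0     1     0     1     2     1     1     2     2     2     4     3     3     5     4     5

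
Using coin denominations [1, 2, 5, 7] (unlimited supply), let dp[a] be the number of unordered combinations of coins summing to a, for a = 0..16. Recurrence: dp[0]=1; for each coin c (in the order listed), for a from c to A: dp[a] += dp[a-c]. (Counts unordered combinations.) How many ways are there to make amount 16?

after  coin     0     1     2     3     4     5     6     7     8     9    10    11    12    13    14    15    16
          1     1     1     1     1     1     1     1     1     1     1     1     1     1     1     1     1     1
          2     1     1     2     2     3     3     4     4     5     5     6     6     7     7     8     8     9
          5     1     1     2     2     3     4     5     6     7     8    10    11    13    14    16    18    20
          7     1     1     2     2     3     4     5     7     8    10    12    14    17    19    23    26    30

30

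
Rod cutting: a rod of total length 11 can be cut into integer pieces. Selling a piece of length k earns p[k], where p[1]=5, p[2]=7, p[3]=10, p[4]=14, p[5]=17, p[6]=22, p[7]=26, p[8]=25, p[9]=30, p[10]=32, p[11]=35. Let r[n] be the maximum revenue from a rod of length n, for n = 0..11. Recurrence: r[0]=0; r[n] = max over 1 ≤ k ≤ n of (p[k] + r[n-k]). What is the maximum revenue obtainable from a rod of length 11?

   n    0    1    2    3    4    5    6    7    8    9   10   11
r[n]    0    5   10   15   20   25   30   35   40   45   50   55

55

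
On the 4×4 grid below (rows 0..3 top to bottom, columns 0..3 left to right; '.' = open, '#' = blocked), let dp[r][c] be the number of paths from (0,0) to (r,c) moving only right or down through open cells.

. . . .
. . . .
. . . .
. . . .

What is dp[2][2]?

r\c   0   1   2   3
  0   1   1   1   1
  1   1   2   3   4
  2   1   3   6  10
  3   1   4  10  20

6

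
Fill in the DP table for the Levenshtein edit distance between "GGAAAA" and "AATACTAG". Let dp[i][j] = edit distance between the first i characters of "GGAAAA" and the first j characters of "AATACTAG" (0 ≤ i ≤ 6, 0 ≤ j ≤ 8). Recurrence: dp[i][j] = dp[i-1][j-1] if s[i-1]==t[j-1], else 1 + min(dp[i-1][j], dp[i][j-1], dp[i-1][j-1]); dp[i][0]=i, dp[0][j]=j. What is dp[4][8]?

   ''  A  A  T  A  C  T  A  G
''  0  1  2  3  4  5  6  7  8
 G  1  1  2  3  4  5  6  7  7
 G  2  2  2  3  4  5  6  7  7
 A  3  2  2  3  3  4  5  6  7
 A  4  3  2  3  3  4  5  5  6
 A  5  4  3  3  3  4  5  5  6
 A  6  5  4  4  3  4  5  5  6

6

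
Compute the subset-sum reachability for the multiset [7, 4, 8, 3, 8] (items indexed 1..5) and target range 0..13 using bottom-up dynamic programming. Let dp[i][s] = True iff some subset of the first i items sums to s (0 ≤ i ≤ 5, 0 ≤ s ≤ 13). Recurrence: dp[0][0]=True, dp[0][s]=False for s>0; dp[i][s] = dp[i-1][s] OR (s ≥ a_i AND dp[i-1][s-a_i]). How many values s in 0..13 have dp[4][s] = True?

8

i\s   0   1   2   3   4   5   6   7   8   9  10  11  12  13
  0   T   F   F   F   F   F   F   F   F   F   F   F   F   F
  1   T   F   F   F   F   F   F   T   F   F   F   F   F   F
  2   T   F   F   F   T   F   F   T   F   F   F   T   F   F
  3   T   F   F   F   T   F   F   T   T   F   F   T   T   F
  4   T   F   F   T   T   F   F   T   T   F   T   T   T   F
  5   T   F   F   T   T   F   F   T   T   F   T   T   T   F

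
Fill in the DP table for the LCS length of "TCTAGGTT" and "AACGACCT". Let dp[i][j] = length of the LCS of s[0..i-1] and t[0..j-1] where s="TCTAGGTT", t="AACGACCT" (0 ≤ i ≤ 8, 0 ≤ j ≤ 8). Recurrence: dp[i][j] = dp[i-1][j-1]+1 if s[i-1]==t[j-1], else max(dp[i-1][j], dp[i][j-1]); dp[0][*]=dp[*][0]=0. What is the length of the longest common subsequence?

   ''  A  A  C  G  A  C  C  T
''  0  0  0  0  0  0  0  0  0
 T  0  0  0  0  0  0  0  0  1
 C  0  0  0  1  1  1  1  1  1
 T  0  0  0  1  1  1  1  1  2
 A  0  1  1  1  1  2  2  2  2
 G  0  1  1  1  2  2  2  2  2
 G  0  1  1  1  2  2  2  2  2
 T  0  1  1  1  2  2  2  2  3
 T  0  1  1  1  2  2  2  2  3

3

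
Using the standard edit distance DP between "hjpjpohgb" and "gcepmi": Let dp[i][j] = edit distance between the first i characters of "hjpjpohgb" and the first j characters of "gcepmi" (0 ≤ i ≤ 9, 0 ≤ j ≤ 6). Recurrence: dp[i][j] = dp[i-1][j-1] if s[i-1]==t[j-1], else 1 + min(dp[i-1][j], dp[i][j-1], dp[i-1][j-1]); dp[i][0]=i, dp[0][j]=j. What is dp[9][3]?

   ''  g  c  e  p  m  i
''  0  1  2  3  4  5  6
 h  1  1  2  3  4  5  6
 j  2  2  2  3  4  5  6
 p  3  3  3  3  3  4  5
 j  4  4  4  4  4  4  5
 p  5  5  5  5  4  5  5
 o  6  6  6  6  5  5  6
 h  7  7  7  7  6  6  6
 g  8  7  8  8  7  7  7
 b  9  8  8  9  8  8  8

9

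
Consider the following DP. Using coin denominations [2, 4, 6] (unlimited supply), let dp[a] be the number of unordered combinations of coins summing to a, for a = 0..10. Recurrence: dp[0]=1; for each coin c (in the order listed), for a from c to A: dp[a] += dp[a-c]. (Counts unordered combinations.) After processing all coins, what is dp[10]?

after  coin     0     1     2     3     4     5     6     7     8     9    10
          2     1     0     1     0     1     0     1     0     1     0     1
          4     1     0     1     0     2     0     2     0     3     0     3
          6     1     0     1     0     2     0     3     0     4     0     5

5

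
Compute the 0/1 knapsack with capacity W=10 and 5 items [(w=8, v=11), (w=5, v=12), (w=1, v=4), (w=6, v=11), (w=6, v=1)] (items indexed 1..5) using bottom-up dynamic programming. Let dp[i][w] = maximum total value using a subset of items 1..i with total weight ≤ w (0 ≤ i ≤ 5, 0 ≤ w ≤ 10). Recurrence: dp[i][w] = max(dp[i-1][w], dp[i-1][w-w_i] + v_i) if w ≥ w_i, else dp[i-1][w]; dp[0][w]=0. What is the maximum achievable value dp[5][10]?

16

i\w   0   1   2   3   4   5   6   7   8   9  10
  0   0   0   0   0   0   0   0   0   0   0   0
  1   0   0   0   0   0   0   0   0  11  11  11
  2   0   0   0   0   0  12  12  12  12  12  12
  3   0   4   4   4   4  12  16  16  16  16  16
  4   0   4   4   4   4  12  16  16  16  16  16
  5   0   4   4   4   4  12  16  16  16  16  16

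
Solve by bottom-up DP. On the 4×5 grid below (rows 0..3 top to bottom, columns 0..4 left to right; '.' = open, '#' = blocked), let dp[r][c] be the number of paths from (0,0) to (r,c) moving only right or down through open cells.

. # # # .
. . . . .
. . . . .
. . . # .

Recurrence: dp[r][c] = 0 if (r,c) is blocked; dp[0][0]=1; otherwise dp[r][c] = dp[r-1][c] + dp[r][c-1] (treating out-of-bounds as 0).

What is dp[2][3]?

4

r\c   0   1   2   3   4
  0   1   0   0   0   0
  1   1   1   1   1   1
  2   1   2   3   4   5
  3   1   3   6   0   5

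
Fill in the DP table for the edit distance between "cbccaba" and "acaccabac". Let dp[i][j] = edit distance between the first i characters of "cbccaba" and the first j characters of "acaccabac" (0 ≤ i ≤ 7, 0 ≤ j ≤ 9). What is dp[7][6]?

   ''  a  c  a  c  c  a  b  a  c
''  0  1  2  3  4  5  6  7  8  9
 c  1  1  1  2  3  4  5  6  7  8
 b  2  2  2  2  3  4  5  5  6  7
 c  3  3  2  3  2  3  4  5  6  6
 c  4  4  3  3  3  2  3  4  5  6
 a  5  4  4  3  4  3  2  3  4  5
 b  6  5  5  4  4  4  3  2  3  4
 a  7  6  6  5  5  5  4  3  2  3

4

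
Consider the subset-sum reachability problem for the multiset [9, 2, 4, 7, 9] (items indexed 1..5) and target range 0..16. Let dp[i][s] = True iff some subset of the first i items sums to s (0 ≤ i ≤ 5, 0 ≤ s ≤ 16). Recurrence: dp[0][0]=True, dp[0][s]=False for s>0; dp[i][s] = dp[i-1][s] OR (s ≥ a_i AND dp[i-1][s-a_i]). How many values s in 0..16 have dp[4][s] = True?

10

i\s   0   1   2   3   4   5   6   7   8   9  10  11  12  13  14  15  16
  0   T   F   F   F   F   F   F   F   F   F   F   F   F   F   F   F   F
  1   T   F   F   F   F   F   F   F   F   T   F   F   F   F   F   F   F
  2   T   F   T   F   F   F   F   F   F   T   F   T   F   F   F   F   F
  3   T   F   T   F   T   F   T   F   F   T   F   T   F   T   F   T   F
  4   T   F   T   F   T   F   T   T   F   T   F   T   F   T   F   T   T
  5   T   F   T   F   T   F   T   T   F   T   F   T   F   T   F   T   T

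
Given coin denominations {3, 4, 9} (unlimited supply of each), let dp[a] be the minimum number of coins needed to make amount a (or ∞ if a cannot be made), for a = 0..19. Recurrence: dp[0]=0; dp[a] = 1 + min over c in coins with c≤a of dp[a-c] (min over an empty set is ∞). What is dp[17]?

 a  0  1  2  3  4  5  6  7  8  9 10 11 12 13 14 15 16 17 18 19
dp  0  -  -  1  1  -  2  2  2  1  3  3  2  2  4  3  3  3  2  4
(- denotes ∞ / unreachable)

3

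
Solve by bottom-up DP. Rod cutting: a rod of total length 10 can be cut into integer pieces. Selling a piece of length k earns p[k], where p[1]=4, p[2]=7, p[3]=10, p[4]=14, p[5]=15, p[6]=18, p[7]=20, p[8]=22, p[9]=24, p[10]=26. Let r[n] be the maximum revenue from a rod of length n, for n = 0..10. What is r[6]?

24

   n    0    1    2    3    4    5    6    7    8    9   10
r[n]    0    4    8   12   16   20   24   28   32   36   40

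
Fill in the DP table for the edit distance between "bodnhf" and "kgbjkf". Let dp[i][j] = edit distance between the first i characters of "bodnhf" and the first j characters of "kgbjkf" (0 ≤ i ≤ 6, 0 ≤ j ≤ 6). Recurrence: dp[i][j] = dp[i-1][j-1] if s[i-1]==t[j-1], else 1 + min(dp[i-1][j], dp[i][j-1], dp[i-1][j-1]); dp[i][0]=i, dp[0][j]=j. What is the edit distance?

5

   ''  k  g  b  j  k  f
''  0  1  2  3  4  5  6
 b  1  1  2  2  3  4  5
 o  2  2  2  3  3  4  5
 d  3  3  3  3  4  4  5
 n  4  4  4  4  4  5  5
 h  5  5  5  5  5  5  6
 f  6  6  6  6  6  6  5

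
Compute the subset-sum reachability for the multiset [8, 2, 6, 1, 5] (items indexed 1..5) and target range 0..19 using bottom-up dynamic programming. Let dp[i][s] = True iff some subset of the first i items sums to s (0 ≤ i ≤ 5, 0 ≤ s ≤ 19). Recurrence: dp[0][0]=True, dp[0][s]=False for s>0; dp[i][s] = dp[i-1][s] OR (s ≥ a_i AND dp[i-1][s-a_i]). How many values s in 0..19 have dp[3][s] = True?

i\s   0   1   2   3   4   5   6   7   8   9  10  11  12  13  14  15  16  17  18  19
  0   T   F   F   F   F   F   F   F   F   F   F   F   F   F   F   F   F   F   F   F
  1   T   F   F   F   F   F   F   F   T   F   F   F   F   F   F   F   F   F   F   F
  2   T   F   T   F   F   F   F   F   T   F   T   F   F   F   F   F   F   F   F   F
  3   T   F   T   F   F   F   T   F   T   F   T   F   F   F   T   F   T   F   F   F
  4   T   T   T   T   F   F   T   T   T   T   T   T   F   F   T   T   T   T   F   F
  5   T   T   T   T   F   T   T   T   T   T   T   T   T   T   T   T   T   T   F   T

7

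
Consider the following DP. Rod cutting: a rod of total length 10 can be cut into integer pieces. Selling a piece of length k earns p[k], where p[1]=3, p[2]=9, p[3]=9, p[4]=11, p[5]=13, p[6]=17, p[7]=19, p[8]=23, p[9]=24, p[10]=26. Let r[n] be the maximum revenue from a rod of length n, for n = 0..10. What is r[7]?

30

   n    0    1    2    3    4    5    6    7    8    9   10
r[n]    0    3    9   12   18   21   27   30   36   39   45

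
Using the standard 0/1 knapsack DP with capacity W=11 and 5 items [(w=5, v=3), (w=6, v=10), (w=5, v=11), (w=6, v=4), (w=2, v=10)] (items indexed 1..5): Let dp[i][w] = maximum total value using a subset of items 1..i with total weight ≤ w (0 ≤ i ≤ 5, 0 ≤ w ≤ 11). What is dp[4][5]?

11

i\w   0   1   2   3   4   5   6   7   8   9  10  11
  0   0   0   0   0   0   0   0   0   0   0   0   0
  1   0   0   0   0   0   3   3   3   3   3   3   3
  2   0   0   0   0   0   3  10  10  10  10  10  13
  3   0   0   0   0   0  11  11  11  11  11  14  21
  4   0   0   0   0   0  11  11  11  11  11  14  21
  5   0   0  10  10  10  11  11  21  21  21  21  21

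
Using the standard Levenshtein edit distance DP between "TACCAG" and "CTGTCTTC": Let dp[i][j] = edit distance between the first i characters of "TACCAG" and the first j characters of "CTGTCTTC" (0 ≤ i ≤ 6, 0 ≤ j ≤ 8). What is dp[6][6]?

   ''  C  T  G  T  C  T  T  C
''  0  1  2  3  4  5  6  7  8
 T  1  1  1  2  3  4  5  6  7
 A  2  2  2  2  3  4  5  6  7
 C  3  2  3  3  3  3  4  5  6
 C  4  3  3  4  4  3  4  5  5
 A  5  4  4  4  5  4  4  5  6
 G  6  5  5  4  5  5  5  5  6

5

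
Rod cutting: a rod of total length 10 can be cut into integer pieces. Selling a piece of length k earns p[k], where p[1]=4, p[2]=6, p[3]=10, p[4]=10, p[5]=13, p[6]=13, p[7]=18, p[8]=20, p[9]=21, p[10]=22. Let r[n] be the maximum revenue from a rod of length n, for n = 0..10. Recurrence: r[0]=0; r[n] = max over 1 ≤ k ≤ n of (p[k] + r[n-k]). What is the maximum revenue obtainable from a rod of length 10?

40

   n    0    1    2    3    4    5    6    7    8    9   10
r[n]    0    4    8   12   16   20   24   28   32   36   40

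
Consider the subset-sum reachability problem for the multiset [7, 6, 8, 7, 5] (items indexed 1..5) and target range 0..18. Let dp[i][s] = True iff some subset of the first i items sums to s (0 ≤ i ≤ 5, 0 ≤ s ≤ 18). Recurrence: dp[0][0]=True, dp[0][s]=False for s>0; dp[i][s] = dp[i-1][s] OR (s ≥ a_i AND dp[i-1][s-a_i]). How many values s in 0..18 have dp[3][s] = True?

7

i\s   0   1   2   3   4   5   6   7   8   9  10  11  12  13  14  15  16  17  18
  0   T   F   F   F   F   F   F   F   F   F   F   F   F   F   F   F   F   F   F
  1   T   F   F   F   F   F   F   T   F   F   F   F   F   F   F   F   F   F   F
  2   T   F   F   F   F   F   T   T   F   F   F   F   F   T   F   F   F   F   F
  3   T   F   F   F   F   F   T   T   T   F   F   F   F   T   T   T   F   F   F
  4   T   F   F   F   F   F   T   T   T   F   F   F   F   T   T   T   F   F   F
  5   T   F   F   F   F   T   T   T   T   F   F   T   T   T   T   T   F   F   T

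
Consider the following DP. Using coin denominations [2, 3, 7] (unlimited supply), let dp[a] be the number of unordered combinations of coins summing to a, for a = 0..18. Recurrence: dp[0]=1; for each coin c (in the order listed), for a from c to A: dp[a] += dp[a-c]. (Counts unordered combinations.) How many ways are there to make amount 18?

after  coin     0     1     2     3     4     5     6     7     8     9    10    11    12    13    14    15    16    17    18
          2     1     0     1     0     1     0     1     0     1     0     1     0     1     0     1     0     1     0     1
          3     1     0     1     1     1     1     2     1     2     2     2     2     3     2     3     3     3     3     4
          7     1     0     1     1     1     1     2     2     2     3     3     3     4     4     5     5     6     6     7

7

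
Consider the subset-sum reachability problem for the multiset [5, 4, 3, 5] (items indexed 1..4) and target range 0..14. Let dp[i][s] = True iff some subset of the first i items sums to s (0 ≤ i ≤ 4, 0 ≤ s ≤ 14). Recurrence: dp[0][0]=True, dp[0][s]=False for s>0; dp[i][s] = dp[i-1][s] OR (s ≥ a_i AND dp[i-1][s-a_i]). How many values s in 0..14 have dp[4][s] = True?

11

i\s   0   1   2   3   4   5   6   7   8   9  10  11  12  13  14
  0   T   F   F   F   F   F   F   F   F   F   F   F   F   F   F
  1   T   F   F   F   F   T   F   F   F   F   F   F   F   F   F
  2   T   F   F   F   T   T   F   F   F   T   F   F   F   F   F
  3   T   F   F   T   T   T   F   T   T   T   F   F   T   F   F
  4   T   F   F   T   T   T   F   T   T   T   T   F   T   T   T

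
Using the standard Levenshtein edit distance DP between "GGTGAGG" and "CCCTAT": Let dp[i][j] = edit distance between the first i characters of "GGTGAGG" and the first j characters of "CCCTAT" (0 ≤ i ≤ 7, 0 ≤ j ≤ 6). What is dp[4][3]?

   ''  C  C  C  T  A  T
''  0  1  2  3  4  5  6
 G  1  1  2  3  4  5  6
 G  2  2  2  3  4  5  6
 T  3  3  3  3  3  4  5
 G  4  4  4  4  4  4  5
 A  5  5  5  5  5  4  5
 G  6  6  6  6  6  5  5
 G  7  7  7  7  7  6  6

4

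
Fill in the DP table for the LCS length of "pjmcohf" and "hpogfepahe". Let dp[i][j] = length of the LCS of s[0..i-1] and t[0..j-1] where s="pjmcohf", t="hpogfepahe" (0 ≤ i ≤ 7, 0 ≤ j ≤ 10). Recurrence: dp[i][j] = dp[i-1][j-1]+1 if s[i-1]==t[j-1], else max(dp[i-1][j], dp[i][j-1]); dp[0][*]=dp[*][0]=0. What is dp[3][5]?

   ''  h  p  o  g  f  e  p  a  h  e
''  0  0  0  0  0  0  0  0  0  0  0
 p  0  0  1  1  1  1  1  1  1  1  1
 j  0  0  1  1  1  1  1  1  1  1  1
 m  0  0  1  1  1  1  1  1  1  1  1
 c  0  0  1  1  1  1  1  1  1  1  1
 o  0  0  1  2  2  2  2  2  2  2  2
 h  0  1  1  2  2  2  2  2  2  3  3
 f  0  1  1  2  2  3  3  3  3  3  3

1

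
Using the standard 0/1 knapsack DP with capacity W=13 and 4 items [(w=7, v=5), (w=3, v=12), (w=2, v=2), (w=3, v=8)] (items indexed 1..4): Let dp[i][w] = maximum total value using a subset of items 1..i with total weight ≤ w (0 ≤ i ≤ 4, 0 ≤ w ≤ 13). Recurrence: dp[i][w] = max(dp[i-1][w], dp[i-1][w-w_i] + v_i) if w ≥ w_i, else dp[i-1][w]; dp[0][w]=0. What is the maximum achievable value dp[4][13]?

25

i\w   0   1   2   3   4   5   6   7   8   9  10  11  12  13
  0   0   0   0   0   0   0   0   0   0   0   0   0   0   0
  1   0   0   0   0   0   0   0   5   5   5   5   5   5   5
  2   0   0   0  12  12  12  12  12  12  12  17  17  17  17
  3   0   0   2  12  12  14  14  14  14  14  17  17  19  19
  4   0   0   2  12  12  14  20  20  22  22  22  22  22  25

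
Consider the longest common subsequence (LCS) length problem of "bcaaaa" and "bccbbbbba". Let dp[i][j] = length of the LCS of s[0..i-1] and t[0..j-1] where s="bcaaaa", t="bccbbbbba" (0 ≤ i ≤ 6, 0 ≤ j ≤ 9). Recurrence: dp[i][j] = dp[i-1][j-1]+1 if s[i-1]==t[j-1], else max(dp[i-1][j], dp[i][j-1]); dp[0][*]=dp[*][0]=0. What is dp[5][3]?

2

   ''  b  c  c  b  b  b  b  b  a
''  0  0  0  0  0  0  0  0  0  0
 b  0  1  1  1  1  1  1  1  1  1
 c  0  1  2  2  2  2  2  2  2  2
 a  0  1  2  2  2  2  2  2  2  3
 a  0  1  2  2  2  2  2  2  2  3
 a  0  1  2  2  2  2  2  2  2  3
 a  0  1  2  2  2  2  2  2  2  3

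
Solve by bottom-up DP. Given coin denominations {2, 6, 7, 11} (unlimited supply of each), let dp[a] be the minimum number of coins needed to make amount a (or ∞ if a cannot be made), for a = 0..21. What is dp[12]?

2

 a  0  1  2  3  4  5  6  7  8  9 10 11 12 13 14 15 16 17 18 19 20 21
dp  0  -  1  -  2  -  1  1  2  2  3  1  2  2  2  3  3  2  2  3  3  3
(- denotes ∞ / unreachable)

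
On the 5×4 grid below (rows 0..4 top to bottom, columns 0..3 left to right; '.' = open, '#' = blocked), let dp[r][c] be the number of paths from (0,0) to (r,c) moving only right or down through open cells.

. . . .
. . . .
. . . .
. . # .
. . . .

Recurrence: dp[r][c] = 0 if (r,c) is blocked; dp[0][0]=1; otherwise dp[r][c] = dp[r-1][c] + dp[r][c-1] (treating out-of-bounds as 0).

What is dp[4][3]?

r\c   0   1   2   3
  0   1   1   1   1
  1   1   2   3   4
  2   1   3   6  10
  3   1   4   0  10
  4   1   5   5  15

15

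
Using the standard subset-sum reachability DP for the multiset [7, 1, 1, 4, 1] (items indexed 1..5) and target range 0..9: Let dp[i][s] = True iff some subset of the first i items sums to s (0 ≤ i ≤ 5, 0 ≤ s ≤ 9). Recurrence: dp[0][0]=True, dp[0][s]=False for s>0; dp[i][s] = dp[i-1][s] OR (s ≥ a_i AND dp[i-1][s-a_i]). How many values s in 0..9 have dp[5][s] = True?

10

i\s   0   1   2   3   4   5   6   7   8   9
  0   T   F   F   F   F   F   F   F   F   F
  1   T   F   F   F   F   F   F   T   F   F
  2   T   T   F   F   F   F   F   T   T   F
  3   T   T   T   F   F   F   F   T   T   T
  4   T   T   T   F   T   T   T   T   T   T
  5   T   T   T   T   T   T   T   T   T   T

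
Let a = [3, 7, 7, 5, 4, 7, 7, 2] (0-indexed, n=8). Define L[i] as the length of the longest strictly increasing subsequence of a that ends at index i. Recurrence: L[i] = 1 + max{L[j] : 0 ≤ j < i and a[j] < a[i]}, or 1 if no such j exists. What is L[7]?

   i    0    1    2    3    4    5    6    7
a[i]    3    7    7    5    4    7    7    2
L[i]    1    2    2    2    2    3    3    1

1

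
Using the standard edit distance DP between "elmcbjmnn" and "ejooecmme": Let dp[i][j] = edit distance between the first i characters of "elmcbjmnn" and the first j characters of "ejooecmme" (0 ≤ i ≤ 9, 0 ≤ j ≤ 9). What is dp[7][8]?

   ''  e  j  o  o  e  c  m  m  e
''  0  1  2  3  4  5  6  7  8  9
 e  1  0  1  2  3  4  5  6  7  8
 l  2  1  1  2  3  4  5  6  7  8
 m  3  2  2  2  3  4  5  5  6  7
 c  4  3  3  3  3  4  4  5  6  7
 b  5  4  4  4  4  4  5  5  6  7
 j  6  5  4  5  5  5  5  6  6  7
 m  7  6  5  5  6  6  6  5  6  7
 n  8  7  6  6  6  7  7  6  6  7
 n  9  8  7  7  7  7  8  7  7  7

6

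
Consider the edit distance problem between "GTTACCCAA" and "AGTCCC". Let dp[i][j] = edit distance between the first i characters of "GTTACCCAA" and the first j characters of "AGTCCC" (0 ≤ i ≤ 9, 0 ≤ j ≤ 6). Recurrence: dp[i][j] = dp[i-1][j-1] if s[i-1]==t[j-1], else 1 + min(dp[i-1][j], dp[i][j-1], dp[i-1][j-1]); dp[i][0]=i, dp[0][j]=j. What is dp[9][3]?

8

   ''  A  G  T  C  C  C
''  0  1  2  3  4  5  6
 G  1  1  1  2  3  4  5
 T  2  2  2  1  2  3  4
 T  3  3  3  2  2  3  4
 A  4  3  4  3  3  3  4
 C  5  4  4  4  3  3  3
 C  6  5  5  5  4  3  3
 C  7  6  6  6  5  4  3
 A  8  7  7  7  6  5  4
 A  9  8  8  8  7  6  5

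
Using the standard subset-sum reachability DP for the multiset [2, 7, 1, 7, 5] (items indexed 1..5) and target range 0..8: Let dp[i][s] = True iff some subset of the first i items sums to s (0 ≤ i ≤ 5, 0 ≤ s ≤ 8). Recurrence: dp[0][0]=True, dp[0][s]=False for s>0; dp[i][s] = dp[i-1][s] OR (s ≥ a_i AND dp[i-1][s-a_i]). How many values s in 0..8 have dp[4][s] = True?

6

i\s   0   1   2   3   4   5   6   7   8
  0   T   F   F   F   F   F   F   F   F
  1   T   F   T   F   F   F   F   F   F
  2   T   F   T   F   F   F   F   T   F
  3   T   T   T   T   F   F   F   T   T
  4   T   T   T   T   F   F   F   T   T
  5   T   T   T   T   F   T   T   T   T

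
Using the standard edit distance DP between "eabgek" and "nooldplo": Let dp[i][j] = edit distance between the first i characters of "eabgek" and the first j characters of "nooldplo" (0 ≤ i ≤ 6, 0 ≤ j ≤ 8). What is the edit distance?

   ''  n  o  o  l  d  p  l  o
''  0  1  2  3  4  5  6  7  8
 e  1  1  2  3  4  5  6  7  8
 a  2  2  2  3  4  5  6  7  8
 b  3  3  3  3  4  5  6  7  8
 g  4  4  4  4  4  5  6  7  8
 e  5  5  5  5  5  5  6  7  8
 k  6  6  6  6  6  6  6  7  8

8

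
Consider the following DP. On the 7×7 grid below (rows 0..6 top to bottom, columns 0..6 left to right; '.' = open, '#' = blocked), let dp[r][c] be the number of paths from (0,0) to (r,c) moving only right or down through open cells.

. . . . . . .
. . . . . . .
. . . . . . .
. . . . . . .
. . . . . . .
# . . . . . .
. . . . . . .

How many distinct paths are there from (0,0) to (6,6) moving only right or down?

r\c   0   1   2   3   4   5   6
  0   1   1   1   1   1   1   1
  1   1   2   3   4   5   6   7
  2   1   3   6  10  15  21  28
  3   1   4  10  20  35  56  84
  4   1   5  15  35  70 126 210
  5   0   5  20  55 125 251 461
  6   0   5  25  80 205 456 917

917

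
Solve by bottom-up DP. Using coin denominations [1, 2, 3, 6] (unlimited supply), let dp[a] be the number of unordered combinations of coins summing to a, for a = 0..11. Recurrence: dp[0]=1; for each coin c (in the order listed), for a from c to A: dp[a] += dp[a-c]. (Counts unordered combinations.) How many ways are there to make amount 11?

21

after  coin     0     1     2     3     4     5     6     7     8     9    10    11
          1     1     1     1     1     1     1     1     1     1     1     1     1
          2     1     1     2     2     3     3     4     4     5     5     6     6
          3     1     1     2     3     4     5     7     8    10    12    14    16
          6     1     1     2     3     4     5     8     9    12    15    18    21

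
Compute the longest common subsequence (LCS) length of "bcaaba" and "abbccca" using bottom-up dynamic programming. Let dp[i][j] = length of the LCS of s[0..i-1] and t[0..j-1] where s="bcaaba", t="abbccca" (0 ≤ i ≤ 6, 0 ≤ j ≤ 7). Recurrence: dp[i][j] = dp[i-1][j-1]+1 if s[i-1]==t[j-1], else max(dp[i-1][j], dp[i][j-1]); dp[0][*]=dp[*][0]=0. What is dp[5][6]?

2

   ''  a  b  b  c  c  c  a
''  0  0  0  0  0  0  0  0
 b  0  0  1  1  1  1  1  1
 c  0  0  1  1  2  2  2  2
 a  0  1  1  1  2  2  2  3
 a  0  1  1  1  2  2  2  3
 b  0  1  2  2  2  2  2  3
 a  0  1  2  2  2  2  2  3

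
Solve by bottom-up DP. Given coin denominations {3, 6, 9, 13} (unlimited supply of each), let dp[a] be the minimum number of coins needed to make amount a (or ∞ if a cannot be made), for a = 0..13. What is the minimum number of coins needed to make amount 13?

1

 a  0  1  2  3  4  5  6  7  8  9 10 11 12 13
dp  0  -  -  1  -  -  1  -  -  1  -  -  2  1
(- denotes ∞ / unreachable)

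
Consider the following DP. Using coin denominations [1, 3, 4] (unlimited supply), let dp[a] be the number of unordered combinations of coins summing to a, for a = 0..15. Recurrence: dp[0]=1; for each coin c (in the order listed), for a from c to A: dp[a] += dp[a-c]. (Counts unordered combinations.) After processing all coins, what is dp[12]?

11

after  coin     0     1     2     3     4     5     6     7     8     9    10    11    12    13    14    15
          1     1     1     1     1     1     1     1     1     1     1     1     1     1     1     1     1
          3     1     1     1     2     2     2     3     3     3     4     4     4     5     5     5     6
          4     1     1     1     2     3     3     4     5     6     7     8     9    11    12    13    15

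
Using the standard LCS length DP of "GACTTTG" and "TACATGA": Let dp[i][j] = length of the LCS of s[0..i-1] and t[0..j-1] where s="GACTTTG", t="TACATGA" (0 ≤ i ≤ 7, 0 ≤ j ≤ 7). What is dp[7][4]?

2

   ''  T  A  C  A  T  G  A
''  0  0  0  0  0  0  0  0
 G  0  0  0  0  0  0  1  1
 A  0  0  1  1  1  1  1  2
 C  0  0  1  2  2  2  2  2
 T  0  1  1  2  2  3  3  3
 T  0  1  1  2  2  3  3  3
 T  0  1  1  2  2  3  3  3
 G  0  1  1  2  2  3  4  4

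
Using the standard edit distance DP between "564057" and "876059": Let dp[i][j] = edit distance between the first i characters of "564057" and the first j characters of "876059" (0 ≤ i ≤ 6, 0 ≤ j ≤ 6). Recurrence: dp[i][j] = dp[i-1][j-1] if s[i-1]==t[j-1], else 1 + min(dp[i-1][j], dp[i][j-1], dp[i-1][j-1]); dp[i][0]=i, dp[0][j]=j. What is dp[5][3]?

5

   ''  8  7  6  0  5  9
''  0  1  2  3  4  5  6
 5  1  1  2  3  4  4  5
 6  2  2  2  2  3  4  5
 4  3  3  3  3  3  4  5
 0  4  4  4  4  3  4  5
 5  5  5  5  5  4  3  4
 7  6  6  5  6  5  4  4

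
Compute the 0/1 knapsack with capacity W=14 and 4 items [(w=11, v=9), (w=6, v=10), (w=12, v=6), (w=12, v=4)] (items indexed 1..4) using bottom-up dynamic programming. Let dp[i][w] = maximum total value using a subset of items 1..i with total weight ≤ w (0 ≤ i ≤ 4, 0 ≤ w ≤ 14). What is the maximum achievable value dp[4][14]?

10

i\w   0   1   2   3   4   5   6   7   8   9  10  11  12  13  14
  0   0   0   0   0   0   0   0   0   0   0   0   0   0   0   0
  1   0   0   0   0   0   0   0   0   0   0   0   9   9   9   9
  2   0   0   0   0   0   0  10  10  10  10  10  10  10  10  10
  3   0   0   0   0   0   0  10  10  10  10  10  10  10  10  10
  4   0   0   0   0   0   0  10  10  10  10  10  10  10  10  10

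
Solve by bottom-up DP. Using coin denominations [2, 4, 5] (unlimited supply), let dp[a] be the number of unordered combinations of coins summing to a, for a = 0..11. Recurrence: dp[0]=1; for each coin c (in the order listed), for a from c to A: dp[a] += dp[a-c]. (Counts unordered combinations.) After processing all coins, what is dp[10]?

4

after  coin     0     1     2     3     4     5     6     7     8     9    10    11
          2     1     0     1     0     1     0     1     0     1     0     1     0
          4     1     0     1     0     2     0     2     0     3     0     3     0
          5     1     0     1     0     2     1     2     1     3     2     4     2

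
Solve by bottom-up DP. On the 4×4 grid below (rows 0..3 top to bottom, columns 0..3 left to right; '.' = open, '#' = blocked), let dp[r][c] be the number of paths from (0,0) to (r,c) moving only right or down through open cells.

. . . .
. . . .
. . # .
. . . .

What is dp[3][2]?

r\c   0   1   2   3
  0   1   1   1   1
  1   1   2   3   4
  2   1   3   0   4
  3   1   4   4   8

4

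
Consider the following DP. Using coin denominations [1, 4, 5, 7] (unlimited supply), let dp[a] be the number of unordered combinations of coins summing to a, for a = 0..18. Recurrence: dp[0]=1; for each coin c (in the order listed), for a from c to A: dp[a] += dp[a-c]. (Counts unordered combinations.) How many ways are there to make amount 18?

after  coin     0     1     2     3     4     5     6     7     8     9    10    11    12    13    14    15    16    17    18
          1     1     1     1     1     1     1     1     1     1     1     1     1     1     1     1     1     1     1     1
          4     1     1     1     1     2     2     2     2     3     3     3     3     4     4     4     4     5     5     5
          5     1     1     1     1     2     3     3     3     4     5     6     6     7     8     9    10    11    12    13
          7     1     1     1     1     2     3     3     4     5     6     7     8    10    11    13    15    17    19    21

21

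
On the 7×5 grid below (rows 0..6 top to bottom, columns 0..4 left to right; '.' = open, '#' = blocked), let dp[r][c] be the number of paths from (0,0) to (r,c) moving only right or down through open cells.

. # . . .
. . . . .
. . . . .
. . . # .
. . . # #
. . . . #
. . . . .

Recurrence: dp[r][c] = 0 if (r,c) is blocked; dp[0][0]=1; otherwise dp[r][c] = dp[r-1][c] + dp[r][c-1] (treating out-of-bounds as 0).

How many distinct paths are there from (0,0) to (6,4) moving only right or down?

r\c   0   1   2   3   4
  0   1   0   0   0   0
  1   1   1   1   1   1
  2   1   2   3   4   5
  3   1   3   6   0   5
  4   1   4  10   0   0
  5   1   5  15  15   0
  6   1   6  21  36  36

36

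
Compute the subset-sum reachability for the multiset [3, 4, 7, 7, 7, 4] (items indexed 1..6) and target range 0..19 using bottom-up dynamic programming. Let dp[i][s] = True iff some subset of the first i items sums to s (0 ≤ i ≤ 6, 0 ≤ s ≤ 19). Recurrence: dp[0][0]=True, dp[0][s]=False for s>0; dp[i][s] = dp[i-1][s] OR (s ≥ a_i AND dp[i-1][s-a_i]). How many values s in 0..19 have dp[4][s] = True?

9

i\s   0   1   2   3   4   5   6   7   8   9  10  11  12  13  14  15  16  17  18  19
  0   T   F   F   F   F   F   F   F   F   F   F   F   F   F   F   F   F   F   F   F
  1   T   F   F   T   F   F   F   F   F   F   F   F   F   F   F   F   F   F   F   F
  2   T   F   F   T   T   F   F   T   F   F   F   F   F   F   F   F   F   F   F   F
  3   T   F   F   T   T   F   F   T   F   F   T   T   F   F   T   F   F   F   F   F
  4   T   F   F   T   T   F   F   T   F   F   T   T   F   F   T   F   F   T   T   F
  5   T   F   F   T   T   F   F   T   F   F   T   T   F   F   T   F   F   T   T   F
  6   T   F   F   T   T   F   F   T   T   F   T   T   F   F   T   T   F   T   T   F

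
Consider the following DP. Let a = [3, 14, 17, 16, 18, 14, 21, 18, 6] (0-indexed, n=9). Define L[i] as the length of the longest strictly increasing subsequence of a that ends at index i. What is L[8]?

   i    0    1    2    3    4    5    6    7    8
a[i]    3   14   17   16   18   14   21   18    6
L[i]    1    2    3    3    4    2    5    4    2

2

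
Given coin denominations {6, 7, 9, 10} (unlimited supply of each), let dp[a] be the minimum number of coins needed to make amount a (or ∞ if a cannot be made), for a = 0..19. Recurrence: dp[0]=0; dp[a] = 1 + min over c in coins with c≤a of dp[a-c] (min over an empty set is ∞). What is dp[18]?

 a  0  1  2  3  4  5  6  7  8  9 10 11 12 13 14 15 16 17 18 19
dp  0  -  -  -  -  -  1  1  -  1  1  -  2  2  2  2  2  2  2  2
(- denotes ∞ / unreachable)

2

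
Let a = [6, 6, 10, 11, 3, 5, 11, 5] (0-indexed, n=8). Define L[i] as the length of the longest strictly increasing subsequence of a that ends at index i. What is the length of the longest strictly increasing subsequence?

   i    0    1    2    3    4    5    6    7
a[i]    6    6   10   11    3    5   11    5
L[i]    1    1    2    3    1    2    3    2

3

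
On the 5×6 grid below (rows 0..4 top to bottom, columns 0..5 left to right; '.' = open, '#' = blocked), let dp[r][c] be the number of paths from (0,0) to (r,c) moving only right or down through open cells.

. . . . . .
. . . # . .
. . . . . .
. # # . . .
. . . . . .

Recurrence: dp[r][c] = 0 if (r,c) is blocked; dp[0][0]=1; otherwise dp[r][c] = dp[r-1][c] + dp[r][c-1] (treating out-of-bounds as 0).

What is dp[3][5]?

22

r\c   0   1   2   3   4   5
  0   1   1   1   1   1   1
  1   1   2   3   0   1   2
  2   1   3   6   6   7   9
  3   1   0   0   6  13  22
  4   1   1   1   7  20  42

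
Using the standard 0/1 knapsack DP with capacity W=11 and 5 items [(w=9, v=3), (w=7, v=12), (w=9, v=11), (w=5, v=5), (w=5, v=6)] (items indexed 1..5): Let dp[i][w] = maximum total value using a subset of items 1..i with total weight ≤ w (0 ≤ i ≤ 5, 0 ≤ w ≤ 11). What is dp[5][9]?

i\w   0   1   2   3   4   5   6   7   8   9  10  11
  0   0   0   0   0   0   0   0   0   0   0   0   0
  1   0   0   0   0   0   0   0   0   0   3   3   3
  2   0   0   0   0   0   0   0  12  12  12  12  12
  3   0   0   0   0   0   0   0  12  12  12  12  12
  4   0   0   0   0   0   5   5  12  12  12  12  12
  5   0   0   0   0   0   6   6  12  12  12  12  12

12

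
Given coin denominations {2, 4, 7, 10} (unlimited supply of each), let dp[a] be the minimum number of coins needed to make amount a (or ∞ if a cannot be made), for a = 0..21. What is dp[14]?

2

 a  0  1  2  3  4  5  6  7  8  9 10 11 12 13 14 15 16 17 18 19 20 21
dp  0  -  1  -  1  -  2  1  2  2  1  2  2  3  2  3  3  2  3  3  2  3
(- denotes ∞ / unreachable)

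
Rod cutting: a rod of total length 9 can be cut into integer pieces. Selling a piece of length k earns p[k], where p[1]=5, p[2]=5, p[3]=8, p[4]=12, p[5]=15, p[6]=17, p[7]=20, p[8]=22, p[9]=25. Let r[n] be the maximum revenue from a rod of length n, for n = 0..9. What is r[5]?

25

   n    0    1    2    3    4    5    6    7    8    9
r[n]    0    5   10   15   20   25   30   35   40   45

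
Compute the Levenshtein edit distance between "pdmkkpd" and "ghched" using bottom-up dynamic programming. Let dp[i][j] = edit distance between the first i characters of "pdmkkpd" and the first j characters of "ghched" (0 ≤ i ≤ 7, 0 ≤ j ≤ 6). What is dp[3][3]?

   ''  g  h  c  h  e  d
''  0  1  2  3  4  5  6
 p  1  1  2  3  4  5  6
 d  2  2  2  3  4  5  5
 m  3  3  3  3  4  5  6
 k  4  4  4  4  4  5  6
 k  5  5  5  5  5  5  6
 p  6  6  6  6  6  6  6
 d  7  7  7  7  7  7  6

3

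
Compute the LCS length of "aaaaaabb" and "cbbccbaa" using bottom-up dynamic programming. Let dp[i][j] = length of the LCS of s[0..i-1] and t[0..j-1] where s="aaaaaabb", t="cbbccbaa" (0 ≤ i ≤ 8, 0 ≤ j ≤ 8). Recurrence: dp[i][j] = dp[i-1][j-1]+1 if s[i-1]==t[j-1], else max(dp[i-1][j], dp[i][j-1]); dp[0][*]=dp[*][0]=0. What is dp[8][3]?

2

   ''  c  b  b  c  c  b  a  a
''  0  0  0  0  0  0  0  0  0
 a  0  0  0  0  0  0  0  1  1
 a  0  0  0  0  0  0  0  1  2
 a  0  0  0  0  0  0  0  1  2
 a  0  0  0  0  0  0  0  1  2
 a  0  0  0  0  0  0  0  1  2
 a  0  0  0  0  0  0  0  1  2
 b  0  0  1  1  1  1  1  1  2
 b  0  0  1  2  2  2  2  2  2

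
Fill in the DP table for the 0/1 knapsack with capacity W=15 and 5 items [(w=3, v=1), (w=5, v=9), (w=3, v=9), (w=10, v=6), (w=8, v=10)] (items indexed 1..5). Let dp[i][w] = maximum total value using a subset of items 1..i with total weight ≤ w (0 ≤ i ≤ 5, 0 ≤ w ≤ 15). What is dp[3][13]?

19

i\w   0   1   2   3   4   5   6   7   8   9  10  11  12  13  14  15
  0   0   0   0   0   0   0   0   0   0   0   0   0   0   0   0   0
  1   0   0   0   1   1   1   1   1   1   1   1   1   1   1   1   1
  2   0   0   0   1   1   9   9   9  10  10  10  10  10  10  10  10
  3   0   0   0   9   9   9  10  10  18  18  18  19  19  19  19  19
  4   0   0   0   9   9   9  10  10  18  18  18  19  19  19  19  19
  5   0   0   0   9   9   9  10  10  18  18  18  19  19  19  20  20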